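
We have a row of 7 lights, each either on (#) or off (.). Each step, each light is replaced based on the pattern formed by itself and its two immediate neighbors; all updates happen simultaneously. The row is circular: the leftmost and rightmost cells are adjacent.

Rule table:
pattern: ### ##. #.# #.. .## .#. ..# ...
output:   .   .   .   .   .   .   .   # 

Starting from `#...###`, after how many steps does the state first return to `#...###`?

2

..#....
#...###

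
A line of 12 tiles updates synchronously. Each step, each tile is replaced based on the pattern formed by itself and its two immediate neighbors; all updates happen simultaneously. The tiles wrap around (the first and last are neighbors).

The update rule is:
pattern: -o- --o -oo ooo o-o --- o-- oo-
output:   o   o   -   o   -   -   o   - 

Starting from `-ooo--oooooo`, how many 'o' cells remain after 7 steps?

3

step 1: --o-oo-oooo-
step 2: -oo-----oo-o
step 3: ---o---o---o
step 4: o-ooo-ooo-oo
step 5: ---o---o---o  (repeats step 3; period 2)
step 7: ---o---o---o
count of o: 3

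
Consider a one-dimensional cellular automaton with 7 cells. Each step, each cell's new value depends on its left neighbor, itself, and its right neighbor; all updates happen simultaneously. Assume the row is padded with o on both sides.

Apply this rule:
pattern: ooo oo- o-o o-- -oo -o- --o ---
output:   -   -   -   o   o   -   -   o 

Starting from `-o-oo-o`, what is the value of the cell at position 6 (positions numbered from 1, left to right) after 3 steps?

-

---o--o
oo--o-o
--o---o
position 6 holds -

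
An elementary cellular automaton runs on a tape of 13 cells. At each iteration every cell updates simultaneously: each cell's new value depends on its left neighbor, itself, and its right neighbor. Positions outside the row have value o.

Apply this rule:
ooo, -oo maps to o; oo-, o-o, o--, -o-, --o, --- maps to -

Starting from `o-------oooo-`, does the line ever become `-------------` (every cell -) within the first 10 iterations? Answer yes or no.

yes

iteration 1: --------ooo--
iteration 2: --------oo---
iteration 3: --------o----
iteration 4: -------------
all cells are - at iteration 4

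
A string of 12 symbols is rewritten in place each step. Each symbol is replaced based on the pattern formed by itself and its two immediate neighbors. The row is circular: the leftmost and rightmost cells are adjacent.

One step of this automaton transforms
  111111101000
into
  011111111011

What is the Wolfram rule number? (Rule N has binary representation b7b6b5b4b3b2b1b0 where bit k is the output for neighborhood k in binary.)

231

position 1: 111 → 1  (bit 7 = 1)
position 6: 110 → 1  (bit 6 = 1)
position 7: 101 → 1  (bit 5 = 1)
position 9: 100 → 0  (bit 4 = 0)
position 0: 011 → 0  (bit 3 = 0)
position 8: 010 → 1  (bit 2 = 1)
position 11: 001 → 1  (bit 1 = 1)
position 10: 000 → 1  (bit 0 = 1)
bits b7..b0 = 11100111 = 231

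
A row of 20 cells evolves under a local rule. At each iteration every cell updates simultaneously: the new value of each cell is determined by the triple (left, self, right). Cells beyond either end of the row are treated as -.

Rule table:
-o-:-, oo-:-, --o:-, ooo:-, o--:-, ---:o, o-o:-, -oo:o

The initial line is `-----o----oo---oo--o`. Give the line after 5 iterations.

-----o-----ooooooo--

oooo---oo-o--o-o----
o----o-o---------ooo
--oo-----ooooooo-o--
o-o--ooo-o---------o
-----o-----ooooooo--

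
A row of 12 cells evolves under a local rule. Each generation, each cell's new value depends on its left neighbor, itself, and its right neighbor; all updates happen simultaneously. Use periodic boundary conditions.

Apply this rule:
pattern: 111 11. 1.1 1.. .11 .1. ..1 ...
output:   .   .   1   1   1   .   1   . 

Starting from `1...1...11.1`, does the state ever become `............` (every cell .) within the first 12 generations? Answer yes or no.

no

generation 1: .1.1.1.11.11
generation 2: 1.1.1.11.11.
generation 3: .1.1.11.11.1
generation 4: 1.1.11.11.1.
generation 5: .1.11.11.1.1
generation 6: 1.11.11.1.1.
generation 7: .11.11.1.1.1
generation 8: 11.11.1.1.1.
generation 9: 1.11.1.1.1.1
generation 10: .11.1.1.1.11
generation 11: 11.1.1.1.11.
generation 12: 1.1.1.1.11.1
generation 12 is 1.1.1.1.11.1, still not uniform .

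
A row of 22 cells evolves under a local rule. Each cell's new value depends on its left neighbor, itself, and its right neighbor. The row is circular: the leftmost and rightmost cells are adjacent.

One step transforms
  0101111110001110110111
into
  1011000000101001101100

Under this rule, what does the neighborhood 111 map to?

0

At position 4 the neighborhood is 111; the next row has 0 there.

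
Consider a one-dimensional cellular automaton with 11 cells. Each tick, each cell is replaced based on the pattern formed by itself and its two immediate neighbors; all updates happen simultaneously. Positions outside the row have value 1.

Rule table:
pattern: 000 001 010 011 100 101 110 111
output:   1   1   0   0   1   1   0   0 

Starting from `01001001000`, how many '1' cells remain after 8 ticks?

3

10110110111
01001001000  (repeats tick 0; period 2)
tick 8: 01001001000
count of 1: 3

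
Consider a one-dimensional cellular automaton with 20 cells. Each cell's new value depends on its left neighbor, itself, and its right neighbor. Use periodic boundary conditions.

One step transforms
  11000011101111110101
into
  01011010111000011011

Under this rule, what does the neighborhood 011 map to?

At position 6 the neighborhood is 011; the next row has 1 there.

1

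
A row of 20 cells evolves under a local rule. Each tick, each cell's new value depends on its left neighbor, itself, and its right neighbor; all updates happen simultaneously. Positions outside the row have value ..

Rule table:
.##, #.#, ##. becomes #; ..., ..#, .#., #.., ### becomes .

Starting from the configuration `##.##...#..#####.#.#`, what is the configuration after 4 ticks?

................#...

tick 1: #####......#...##.#.
tick 2: #...#..........###..
tick 3: ...............#.#..
tick 4: ................#...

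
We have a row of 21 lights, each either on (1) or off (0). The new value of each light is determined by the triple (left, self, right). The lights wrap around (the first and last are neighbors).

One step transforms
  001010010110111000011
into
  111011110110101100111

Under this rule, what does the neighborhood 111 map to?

At position 13 the neighborhood is 111; the next row has 0 there.

0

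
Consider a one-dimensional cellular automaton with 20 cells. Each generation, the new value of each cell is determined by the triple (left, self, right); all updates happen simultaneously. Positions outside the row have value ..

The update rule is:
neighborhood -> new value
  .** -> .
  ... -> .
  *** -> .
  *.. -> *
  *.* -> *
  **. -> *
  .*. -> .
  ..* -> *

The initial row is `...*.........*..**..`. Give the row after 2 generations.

..*.*.......*.**.**.
.*.*.*.....*.*.**.**

.*.*.*.....*.*.**.**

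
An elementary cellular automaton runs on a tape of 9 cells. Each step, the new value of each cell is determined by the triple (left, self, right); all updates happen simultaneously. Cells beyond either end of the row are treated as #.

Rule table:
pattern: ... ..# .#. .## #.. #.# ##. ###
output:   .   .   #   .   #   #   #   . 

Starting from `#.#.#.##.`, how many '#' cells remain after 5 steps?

2

######.##
.....##..
#.....##.
##.....##
.##......
count of #: 2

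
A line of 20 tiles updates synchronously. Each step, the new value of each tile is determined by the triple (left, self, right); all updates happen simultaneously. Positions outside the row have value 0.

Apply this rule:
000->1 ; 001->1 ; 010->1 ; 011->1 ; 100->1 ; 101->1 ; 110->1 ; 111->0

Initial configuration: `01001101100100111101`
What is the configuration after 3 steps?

11111111111111100111
10000000000000111101
11111111111111100111

11111111111111100111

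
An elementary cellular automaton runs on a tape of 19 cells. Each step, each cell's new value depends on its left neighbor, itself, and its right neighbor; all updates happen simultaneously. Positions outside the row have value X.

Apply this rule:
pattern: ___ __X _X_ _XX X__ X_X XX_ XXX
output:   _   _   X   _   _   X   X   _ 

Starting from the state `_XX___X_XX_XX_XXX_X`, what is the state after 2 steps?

X_X___XX_XX_XX__XX_
XXX____XX_XX_X___XX

XXX____XX_XX_X___XX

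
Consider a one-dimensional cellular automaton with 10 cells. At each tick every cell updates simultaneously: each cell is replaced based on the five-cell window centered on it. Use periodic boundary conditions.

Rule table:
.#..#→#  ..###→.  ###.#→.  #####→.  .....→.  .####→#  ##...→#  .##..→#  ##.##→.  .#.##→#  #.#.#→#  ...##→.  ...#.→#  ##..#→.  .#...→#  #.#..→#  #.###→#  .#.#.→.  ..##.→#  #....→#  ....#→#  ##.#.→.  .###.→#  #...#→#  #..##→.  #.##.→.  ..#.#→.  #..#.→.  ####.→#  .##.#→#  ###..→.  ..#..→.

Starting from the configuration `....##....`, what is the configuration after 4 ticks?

....#....#

tick 1: ..#.####..
tick 2: ##.####.##
tick 3: #..###..##
tick 4: ....#....#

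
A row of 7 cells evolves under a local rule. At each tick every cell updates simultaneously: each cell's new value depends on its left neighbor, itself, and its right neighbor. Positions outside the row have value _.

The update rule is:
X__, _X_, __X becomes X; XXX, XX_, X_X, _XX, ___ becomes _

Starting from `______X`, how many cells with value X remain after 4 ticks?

2

_____XX
____X__
___XXX_
__X___X
count of X: 2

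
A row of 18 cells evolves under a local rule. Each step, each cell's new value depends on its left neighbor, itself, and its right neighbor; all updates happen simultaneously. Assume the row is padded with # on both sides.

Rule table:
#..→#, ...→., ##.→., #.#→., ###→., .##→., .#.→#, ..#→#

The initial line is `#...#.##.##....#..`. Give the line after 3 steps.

step 1: .#.##......#..####
step 2: .#...#....####....
step 3: .##.###..#....#..#

.##.###..#....#..#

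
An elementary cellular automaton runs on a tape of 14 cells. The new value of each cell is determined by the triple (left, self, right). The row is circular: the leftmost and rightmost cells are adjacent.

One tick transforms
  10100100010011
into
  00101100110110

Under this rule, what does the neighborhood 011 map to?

At position 12 the neighborhood is 011; the next row has 1 there.

1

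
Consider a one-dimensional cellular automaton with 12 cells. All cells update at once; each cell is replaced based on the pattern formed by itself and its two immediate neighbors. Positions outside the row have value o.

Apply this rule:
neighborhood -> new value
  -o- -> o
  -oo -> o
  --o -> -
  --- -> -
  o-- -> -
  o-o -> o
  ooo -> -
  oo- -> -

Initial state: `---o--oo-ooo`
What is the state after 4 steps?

---o--o-oo--
---o--ooo---
---o--o-----
---o--o-----

---o--o-----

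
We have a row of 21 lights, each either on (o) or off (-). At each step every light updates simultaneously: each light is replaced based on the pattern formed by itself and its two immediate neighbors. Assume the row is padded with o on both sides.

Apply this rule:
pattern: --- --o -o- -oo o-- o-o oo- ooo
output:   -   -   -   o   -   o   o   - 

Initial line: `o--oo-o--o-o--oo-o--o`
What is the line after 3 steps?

o--ooo----o---ooo---o
o--o-o--------o-o---o
o---o----------o----o

o---o----------o----o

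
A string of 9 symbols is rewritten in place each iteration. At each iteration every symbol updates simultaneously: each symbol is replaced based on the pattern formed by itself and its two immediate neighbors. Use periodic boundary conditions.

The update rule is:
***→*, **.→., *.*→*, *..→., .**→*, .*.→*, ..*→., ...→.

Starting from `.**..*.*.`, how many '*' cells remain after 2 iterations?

.*...***.
.*...**..
count of *: 3

3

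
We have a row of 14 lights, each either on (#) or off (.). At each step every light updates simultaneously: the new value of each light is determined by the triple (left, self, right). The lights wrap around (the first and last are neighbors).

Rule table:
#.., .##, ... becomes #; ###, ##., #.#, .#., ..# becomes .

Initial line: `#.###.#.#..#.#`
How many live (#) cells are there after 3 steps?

step 1: ..#......#...#
step 2: #..#####..##..
step 3: .#.#....#.#.#.
count of #: 5

5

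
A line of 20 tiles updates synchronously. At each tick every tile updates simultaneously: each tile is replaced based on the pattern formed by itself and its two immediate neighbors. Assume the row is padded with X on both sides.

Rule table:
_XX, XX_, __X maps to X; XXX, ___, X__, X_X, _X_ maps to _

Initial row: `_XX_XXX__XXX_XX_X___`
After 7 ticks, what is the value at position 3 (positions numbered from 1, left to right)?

_XX_X_X_XX_X_XX____X
_XX_____XX___XX___XX
_XX____XXX__XXX__XX_
_XX___XX_X_XX_X_XXX_
_XX__XXX___XX___X_X_
_XX_XX_X__XXX__X____
_XX_XX___XX_X_X____X
position 3 holds X

X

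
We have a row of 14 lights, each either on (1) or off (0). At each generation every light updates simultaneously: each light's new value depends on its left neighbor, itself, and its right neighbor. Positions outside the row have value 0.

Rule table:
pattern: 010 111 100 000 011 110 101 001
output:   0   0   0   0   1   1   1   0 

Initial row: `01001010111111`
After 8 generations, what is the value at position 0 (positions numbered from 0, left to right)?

00000101100001
00000011100000
00000010100000
00000001000000
00000000000000
00000000000000  (fixed point — unchanged through generation 8)
position 0 holds 0

0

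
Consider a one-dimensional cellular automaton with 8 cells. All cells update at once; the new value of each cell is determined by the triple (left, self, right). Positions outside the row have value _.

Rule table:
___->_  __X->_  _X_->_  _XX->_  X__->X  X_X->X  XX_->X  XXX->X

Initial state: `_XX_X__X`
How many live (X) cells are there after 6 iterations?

__XX_X__
___XX_X_
____XX_X
_____XX_
______XX
_______X
count of X: 1

1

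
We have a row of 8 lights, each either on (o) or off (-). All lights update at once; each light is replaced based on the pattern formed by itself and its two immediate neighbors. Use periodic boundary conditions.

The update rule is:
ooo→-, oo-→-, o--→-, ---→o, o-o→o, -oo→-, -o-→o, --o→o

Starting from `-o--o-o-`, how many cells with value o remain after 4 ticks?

tick 1: oo-oooo-
tick 2: --o----o
tick 3: -oo-oooo
tick 4: o--o----
count of o: 2

2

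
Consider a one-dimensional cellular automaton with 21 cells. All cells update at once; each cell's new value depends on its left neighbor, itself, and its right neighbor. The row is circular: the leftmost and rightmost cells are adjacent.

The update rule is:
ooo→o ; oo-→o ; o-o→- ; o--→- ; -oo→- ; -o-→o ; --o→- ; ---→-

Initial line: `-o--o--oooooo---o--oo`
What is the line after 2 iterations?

-o--o---ooooo---o---o
-o--o----oooo---o---o

-o--o----oooo---o---o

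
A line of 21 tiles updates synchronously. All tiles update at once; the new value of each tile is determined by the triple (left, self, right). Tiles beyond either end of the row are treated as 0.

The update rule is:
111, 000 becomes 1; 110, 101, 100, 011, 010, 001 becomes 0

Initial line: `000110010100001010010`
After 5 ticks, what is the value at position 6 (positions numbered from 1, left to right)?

110000000001100000000
000111111100001111111
110011111001100111110
000001110000000011100
111100100111111001001
position 6 holds 0

0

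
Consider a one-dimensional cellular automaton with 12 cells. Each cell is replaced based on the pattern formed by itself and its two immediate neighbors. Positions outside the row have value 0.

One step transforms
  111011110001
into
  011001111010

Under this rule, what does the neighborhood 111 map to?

1

At position 1 the neighborhood is 111; the next row has 1 there.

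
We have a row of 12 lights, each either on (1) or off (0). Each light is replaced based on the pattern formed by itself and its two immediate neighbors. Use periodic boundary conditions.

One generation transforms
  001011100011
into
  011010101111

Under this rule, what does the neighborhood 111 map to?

0

At position 5 the neighborhood is 111; the next row has 0 there.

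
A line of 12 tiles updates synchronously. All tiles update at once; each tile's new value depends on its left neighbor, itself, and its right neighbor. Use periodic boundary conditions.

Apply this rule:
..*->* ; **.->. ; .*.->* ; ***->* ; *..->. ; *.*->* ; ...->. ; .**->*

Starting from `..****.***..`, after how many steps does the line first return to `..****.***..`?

12

step 1: .****.***...
step 2: ****.***....
step 3: ***.***....*
step 4: **.***....**
step 5: *.***....***
step 6: .***....****
step 7: ***....****.
step 8: **....****.*
step 9: *....****.**
step 10: ....****.***
step 11: ...****.***.
step 12: ..****.***..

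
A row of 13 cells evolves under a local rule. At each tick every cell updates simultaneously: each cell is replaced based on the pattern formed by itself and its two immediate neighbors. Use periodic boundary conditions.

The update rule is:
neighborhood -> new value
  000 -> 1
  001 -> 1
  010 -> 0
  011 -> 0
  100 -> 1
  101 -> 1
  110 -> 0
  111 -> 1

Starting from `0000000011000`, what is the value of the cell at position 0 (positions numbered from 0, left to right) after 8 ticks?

1

1111111100111
1111111011011
1111110100101
1111101011010
0111010100101
1010101011010
0101010100101
1010101011010
position 0 holds 1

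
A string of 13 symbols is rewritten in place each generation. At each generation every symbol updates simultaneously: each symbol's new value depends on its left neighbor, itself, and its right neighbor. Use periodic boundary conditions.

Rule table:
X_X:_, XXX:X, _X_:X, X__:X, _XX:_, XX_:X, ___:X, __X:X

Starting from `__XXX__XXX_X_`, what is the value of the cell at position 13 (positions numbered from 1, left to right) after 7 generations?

XX_XXXX_XX_XX
XX__XXX__X__X
XXXX_XXXXXXX_
_XXX__XXXXXX_
X_XXXX_XXXXXX
X__XXX__XXXXX
XXX_XXXX_XXXX
position 13 holds X

X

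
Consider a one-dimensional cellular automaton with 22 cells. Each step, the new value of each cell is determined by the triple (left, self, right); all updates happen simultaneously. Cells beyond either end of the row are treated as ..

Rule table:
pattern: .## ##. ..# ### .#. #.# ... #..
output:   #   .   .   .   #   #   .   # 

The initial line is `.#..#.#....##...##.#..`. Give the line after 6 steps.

.#.###.#...#.###....#.

.##.####...#.#..#.###.
.#.##...#..####.###..#
.###.#..##.#...##..#.#
.#..###.#.###..#.#.###
.##.#..####..#.#####..
.#.###.#...#.###....#.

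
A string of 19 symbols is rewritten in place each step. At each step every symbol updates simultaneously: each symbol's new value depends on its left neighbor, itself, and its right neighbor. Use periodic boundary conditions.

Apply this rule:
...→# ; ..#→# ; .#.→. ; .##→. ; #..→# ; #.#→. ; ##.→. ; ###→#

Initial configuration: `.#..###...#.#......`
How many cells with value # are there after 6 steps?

12

step 1: #.##.#.###...######
step 2: ........#.###.#####
step 3: ########...#...###.
step 4: .######.###.###.#..
step 5: #.####...#...#...##
step 6: ...##.###.###.###.#
count of #: 12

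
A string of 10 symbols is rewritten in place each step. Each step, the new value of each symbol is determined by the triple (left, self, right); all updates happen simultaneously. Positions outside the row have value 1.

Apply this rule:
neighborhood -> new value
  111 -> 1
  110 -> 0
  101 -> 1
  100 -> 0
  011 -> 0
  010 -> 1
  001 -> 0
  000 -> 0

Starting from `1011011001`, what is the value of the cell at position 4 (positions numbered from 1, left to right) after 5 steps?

0

0100100000
1100100000
1000100000
0000100000
0000100000
position 4 holds 0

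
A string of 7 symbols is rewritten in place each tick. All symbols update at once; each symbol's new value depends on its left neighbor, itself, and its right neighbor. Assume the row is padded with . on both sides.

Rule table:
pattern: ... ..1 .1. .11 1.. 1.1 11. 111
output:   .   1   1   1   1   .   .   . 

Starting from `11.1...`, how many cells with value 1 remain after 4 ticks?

1..11..
1111.1.
1....11
11..11.
count of 1: 4

4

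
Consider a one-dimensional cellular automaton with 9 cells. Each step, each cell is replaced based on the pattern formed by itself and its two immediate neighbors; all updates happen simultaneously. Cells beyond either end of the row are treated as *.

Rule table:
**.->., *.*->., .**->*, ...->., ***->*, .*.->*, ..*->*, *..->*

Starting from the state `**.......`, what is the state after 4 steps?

**..*.***

*.*.....*
..**...**
***.*.***
**..*.***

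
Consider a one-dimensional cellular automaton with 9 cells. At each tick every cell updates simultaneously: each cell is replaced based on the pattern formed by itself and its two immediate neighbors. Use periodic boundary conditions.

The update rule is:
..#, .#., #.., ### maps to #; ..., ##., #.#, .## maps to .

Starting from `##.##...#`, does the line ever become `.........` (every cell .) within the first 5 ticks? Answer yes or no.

#....#.#.
##..##.#.
..##...#.
.#..#.###
.####..#.
tick 5 is .####..#., still not uniform .

no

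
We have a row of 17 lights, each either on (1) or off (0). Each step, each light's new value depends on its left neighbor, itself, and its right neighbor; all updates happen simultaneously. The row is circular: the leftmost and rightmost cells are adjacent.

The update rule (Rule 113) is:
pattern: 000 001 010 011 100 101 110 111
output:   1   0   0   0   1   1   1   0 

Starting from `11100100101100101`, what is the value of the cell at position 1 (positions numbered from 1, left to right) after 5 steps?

00110010010110010
10011001001011001
11001100100101100
01100110010010110
00110011001001011
position 1 holds 0

0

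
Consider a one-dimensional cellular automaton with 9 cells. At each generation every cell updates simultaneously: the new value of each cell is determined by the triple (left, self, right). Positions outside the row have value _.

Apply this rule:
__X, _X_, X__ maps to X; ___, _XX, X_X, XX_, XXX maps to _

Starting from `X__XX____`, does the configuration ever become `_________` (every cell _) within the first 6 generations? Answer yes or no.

XXX__X___
___XXXX__
__X____X_
_XXX__XXX
X___XX___
XX_X__X__
generation 6 is XX_X__X__, still not uniform _

no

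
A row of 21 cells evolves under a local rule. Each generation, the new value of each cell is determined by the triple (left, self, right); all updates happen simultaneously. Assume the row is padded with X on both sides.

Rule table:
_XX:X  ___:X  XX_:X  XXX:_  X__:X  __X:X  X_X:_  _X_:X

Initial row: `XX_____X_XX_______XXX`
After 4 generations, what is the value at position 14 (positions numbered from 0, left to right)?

_

generation 1: _XXXXXXX_XXXXXXXXXX__
generation 2: _X_____X_X________XXX
generation 3: _XXXXXXX_XXXXXXXXXX__  (repeats generation 1; period 2)
generation 4: _X_____X_X________XXX
position 14 holds _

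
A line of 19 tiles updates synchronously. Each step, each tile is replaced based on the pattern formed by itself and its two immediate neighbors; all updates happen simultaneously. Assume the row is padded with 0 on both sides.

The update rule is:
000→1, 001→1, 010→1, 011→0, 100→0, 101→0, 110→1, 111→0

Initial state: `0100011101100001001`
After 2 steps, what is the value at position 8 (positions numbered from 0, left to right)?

1101100100101111011
0100101101100001001
position 8 holds 0

0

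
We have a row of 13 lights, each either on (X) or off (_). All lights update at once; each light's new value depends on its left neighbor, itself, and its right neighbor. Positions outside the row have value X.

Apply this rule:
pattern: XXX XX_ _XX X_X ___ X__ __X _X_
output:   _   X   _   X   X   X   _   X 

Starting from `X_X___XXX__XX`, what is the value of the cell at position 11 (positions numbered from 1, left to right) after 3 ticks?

XXXXX___XX___
____XXX__XXX_
XXX___XX___XX
position 11 holds _

_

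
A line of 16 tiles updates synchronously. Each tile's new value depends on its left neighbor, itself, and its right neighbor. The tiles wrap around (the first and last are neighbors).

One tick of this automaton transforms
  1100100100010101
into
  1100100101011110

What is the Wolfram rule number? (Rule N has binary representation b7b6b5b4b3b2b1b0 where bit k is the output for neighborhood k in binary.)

position 0: 111 → 1  (bit 7 = 1)
position 1: 110 → 1  (bit 6 = 1)
position 12: 101 → 1  (bit 5 = 1)
position 2: 100 → 0  (bit 4 = 0)
position 15: 011 → 0  (bit 3 = 0)
position 4: 010 → 1  (bit 2 = 1)
position 3: 001 → 0  (bit 1 = 0)
position 9: 000 → 1  (bit 0 = 1)
bits b7..b0 = 11100101 = 229

229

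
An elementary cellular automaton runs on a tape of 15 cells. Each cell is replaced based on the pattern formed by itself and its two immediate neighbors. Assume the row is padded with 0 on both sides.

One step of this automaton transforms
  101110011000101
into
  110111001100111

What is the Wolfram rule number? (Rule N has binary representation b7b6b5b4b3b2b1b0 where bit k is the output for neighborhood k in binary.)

position 3: 111 → 1  (bit 7 = 1)
position 4: 110 → 1  (bit 6 = 1)
position 1: 101 → 1  (bit 5 = 1)
position 5: 100 → 1  (bit 4 = 1)
position 2: 011 → 0  (bit 3 = 0)
position 0: 010 → 1  (bit 2 = 1)
position 6: 001 → 0  (bit 1 = 0)
position 10: 000 → 0  (bit 0 = 0)
bits b7..b0 = 11110100 = 244

244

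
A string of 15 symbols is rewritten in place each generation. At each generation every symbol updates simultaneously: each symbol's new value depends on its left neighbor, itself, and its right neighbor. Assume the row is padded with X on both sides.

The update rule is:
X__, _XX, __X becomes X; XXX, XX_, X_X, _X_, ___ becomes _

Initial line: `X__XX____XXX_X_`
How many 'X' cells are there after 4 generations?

_XXX_X__XX_____
_X____XXX_X___X
__X__XX____X_XX
XX_XXX_X__X__X_
count of X: 8

8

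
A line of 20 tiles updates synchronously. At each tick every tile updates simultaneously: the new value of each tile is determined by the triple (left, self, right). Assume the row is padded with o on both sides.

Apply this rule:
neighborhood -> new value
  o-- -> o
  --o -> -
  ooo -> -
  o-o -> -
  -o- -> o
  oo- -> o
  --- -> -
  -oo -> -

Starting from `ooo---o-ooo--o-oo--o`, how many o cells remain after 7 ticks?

9

--oo--o---oo-o--oo--
o--oo-oo---o-oo--oo-
oo--o--oo--o--oo--o-
-oo-oo--oo-oo--oo-o-
--o--oo--o--oo--o-o-
o-oo--oo-oo--oo-o-o-
o--oo--o--oo--o-o-o-
count of o: 9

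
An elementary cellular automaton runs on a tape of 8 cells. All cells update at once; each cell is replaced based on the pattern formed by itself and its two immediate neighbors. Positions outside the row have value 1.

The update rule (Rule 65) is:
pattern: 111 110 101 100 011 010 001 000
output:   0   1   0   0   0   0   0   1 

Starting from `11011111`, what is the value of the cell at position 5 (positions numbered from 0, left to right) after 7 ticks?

1

01000000
00011110
01000010
00011000
01001010
00000000
01111110
position 5 holds 1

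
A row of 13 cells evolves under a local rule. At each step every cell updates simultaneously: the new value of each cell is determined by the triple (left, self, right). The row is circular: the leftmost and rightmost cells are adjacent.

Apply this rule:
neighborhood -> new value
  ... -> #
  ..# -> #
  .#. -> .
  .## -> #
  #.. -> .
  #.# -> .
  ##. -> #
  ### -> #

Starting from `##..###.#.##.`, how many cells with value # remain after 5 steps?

##.####...##.
##.####.####.
##.####.####.  (fixed point — unchanged through step 5)
count of #: 10

10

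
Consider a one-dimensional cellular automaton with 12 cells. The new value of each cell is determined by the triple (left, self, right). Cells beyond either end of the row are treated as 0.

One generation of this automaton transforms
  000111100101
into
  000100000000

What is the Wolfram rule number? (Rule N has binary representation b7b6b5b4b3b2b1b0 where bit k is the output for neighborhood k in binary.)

position 4: 111 → 0  (bit 7 = 0)
position 6: 110 → 0  (bit 6 = 0)
position 10: 101 → 0  (bit 5 = 0)
position 7: 100 → 0  (bit 4 = 0)
position 3: 011 → 1  (bit 3 = 1)
position 9: 010 → 0  (bit 2 = 0)
position 2: 001 → 0  (bit 1 = 0)
position 0: 000 → 0  (bit 0 = 0)
bits b7..b0 = 00001000 = 8

8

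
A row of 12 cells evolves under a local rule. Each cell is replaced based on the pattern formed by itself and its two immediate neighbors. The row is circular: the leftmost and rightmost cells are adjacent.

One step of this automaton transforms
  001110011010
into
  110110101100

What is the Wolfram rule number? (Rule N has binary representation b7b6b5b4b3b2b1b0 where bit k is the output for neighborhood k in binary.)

227

position 3: 111 → 1  (bit 7 = 1)
position 4: 110 → 1  (bit 6 = 1)
position 9: 101 → 1  (bit 5 = 1)
position 5: 100 → 0  (bit 4 = 0)
position 2: 011 → 0  (bit 3 = 0)
position 10: 010 → 0  (bit 2 = 0)
position 1: 001 → 1  (bit 1 = 1)
position 0: 000 → 1  (bit 0 = 1)
bits b7..b0 = 11100011 = 227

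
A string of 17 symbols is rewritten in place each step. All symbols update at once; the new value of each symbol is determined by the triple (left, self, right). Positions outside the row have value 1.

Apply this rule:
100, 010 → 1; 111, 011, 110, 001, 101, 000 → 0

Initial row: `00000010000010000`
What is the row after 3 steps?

01100000110000110

10000011000011000
01000000100000100
01100000110000110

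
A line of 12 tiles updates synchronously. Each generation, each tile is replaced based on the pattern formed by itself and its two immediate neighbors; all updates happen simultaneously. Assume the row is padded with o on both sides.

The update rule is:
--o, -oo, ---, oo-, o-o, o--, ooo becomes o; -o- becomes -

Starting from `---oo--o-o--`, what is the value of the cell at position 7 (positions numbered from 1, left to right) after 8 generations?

generation 1: ooooooo-o-oo
generation 2: oooooooo-ooo
generation 3: oooooooooooo
generation 4: oooooooooooo  (fixed point — unchanged through generation 8)
position 7 holds o

o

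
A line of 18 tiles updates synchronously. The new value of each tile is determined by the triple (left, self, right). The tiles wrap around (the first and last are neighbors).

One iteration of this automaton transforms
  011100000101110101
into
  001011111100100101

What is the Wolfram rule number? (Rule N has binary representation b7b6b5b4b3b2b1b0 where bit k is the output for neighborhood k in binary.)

151

position 2: 111 → 1  (bit 7 = 1)
position 3: 110 → 0  (bit 6 = 0)
position 0: 101 → 0  (bit 5 = 0)
position 4: 100 → 1  (bit 4 = 1)
position 1: 011 → 0  (bit 3 = 0)
position 9: 010 → 1  (bit 2 = 1)
position 8: 001 → 1  (bit 1 = 1)
position 5: 000 → 1  (bit 0 = 1)
bits b7..b0 = 10010111 = 151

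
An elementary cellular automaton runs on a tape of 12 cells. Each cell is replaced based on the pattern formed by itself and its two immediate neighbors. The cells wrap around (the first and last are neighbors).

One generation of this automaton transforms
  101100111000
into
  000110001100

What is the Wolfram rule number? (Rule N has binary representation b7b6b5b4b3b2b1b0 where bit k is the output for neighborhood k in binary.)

position 7: 111 → 0  (bit 7 = 0)
position 3: 110 → 1  (bit 6 = 1)
position 1: 101 → 0  (bit 5 = 0)
position 4: 100 → 1  (bit 4 = 1)
position 2: 011 → 0  (bit 3 = 0)
position 0: 010 → 0  (bit 2 = 0)
position 5: 001 → 0  (bit 1 = 0)
position 10: 000 → 0  (bit 0 = 0)
bits b7..b0 = 01010000 = 80

80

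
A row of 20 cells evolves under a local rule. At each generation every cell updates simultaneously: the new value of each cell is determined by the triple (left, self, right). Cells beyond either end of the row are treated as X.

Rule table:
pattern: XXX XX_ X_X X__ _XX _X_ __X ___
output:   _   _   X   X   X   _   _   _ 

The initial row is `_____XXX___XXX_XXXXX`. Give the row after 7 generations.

X_X_X_X____X__X__XX_

generation 1: X____X__X__X__XX____
generation 2: _X____X__X__X_X_X___
generation 3: X_X____X__X__X_X_X__
generation 4: _X_X____X__X__X_X_X_
generation 5: X_X_X____X__X__X_X_X
generation 6: _X_X_X____X__X__X_XX
generation 7: X_X_X_X____X__X__XX_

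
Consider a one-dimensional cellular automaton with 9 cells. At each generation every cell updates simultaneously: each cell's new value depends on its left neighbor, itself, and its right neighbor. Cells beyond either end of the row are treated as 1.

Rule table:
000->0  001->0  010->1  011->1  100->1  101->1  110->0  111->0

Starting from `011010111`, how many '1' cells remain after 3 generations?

110111100
001100010
101010011
count of 1: 5

5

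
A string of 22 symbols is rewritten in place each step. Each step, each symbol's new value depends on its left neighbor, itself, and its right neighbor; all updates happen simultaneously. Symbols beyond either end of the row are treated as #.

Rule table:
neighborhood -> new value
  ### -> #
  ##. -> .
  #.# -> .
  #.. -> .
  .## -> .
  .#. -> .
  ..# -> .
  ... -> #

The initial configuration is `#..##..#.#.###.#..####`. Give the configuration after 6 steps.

............#......###
.##########...####..##
..########..#..##....#
...######.........##..
.#..####..#######.....
.....##....#####..###.

.....##....#####..###.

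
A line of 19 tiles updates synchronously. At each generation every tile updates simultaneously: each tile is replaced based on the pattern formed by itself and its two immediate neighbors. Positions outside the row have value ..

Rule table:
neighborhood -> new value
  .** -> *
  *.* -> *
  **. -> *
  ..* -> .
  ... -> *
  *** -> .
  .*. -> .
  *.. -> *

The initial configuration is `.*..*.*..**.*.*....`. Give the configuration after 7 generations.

..*..*.*.***.*.****
*..*..*.**.**.**..*
.*..*..**********..
..*..*.*........***
*..*..*.*******.*.*
.*..*..**.....**.*.
..*..*.******.***.*

..*..*.******.***.*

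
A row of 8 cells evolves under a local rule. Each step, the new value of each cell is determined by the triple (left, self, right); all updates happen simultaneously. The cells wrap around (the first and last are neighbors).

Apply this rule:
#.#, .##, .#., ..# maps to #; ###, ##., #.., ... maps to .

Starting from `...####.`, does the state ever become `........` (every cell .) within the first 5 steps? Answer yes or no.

..##....
.##.....
##......
#......#
......##
step 5 is ......##, still not uniform .

no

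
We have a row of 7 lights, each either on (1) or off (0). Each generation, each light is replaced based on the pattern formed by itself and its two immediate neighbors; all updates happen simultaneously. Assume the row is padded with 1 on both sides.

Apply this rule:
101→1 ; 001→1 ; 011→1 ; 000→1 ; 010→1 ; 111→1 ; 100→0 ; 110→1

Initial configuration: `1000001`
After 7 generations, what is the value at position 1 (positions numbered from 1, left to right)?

1

1011111
1111111
1111111  (fixed point — unchanged through generation 7)
position 1 holds 1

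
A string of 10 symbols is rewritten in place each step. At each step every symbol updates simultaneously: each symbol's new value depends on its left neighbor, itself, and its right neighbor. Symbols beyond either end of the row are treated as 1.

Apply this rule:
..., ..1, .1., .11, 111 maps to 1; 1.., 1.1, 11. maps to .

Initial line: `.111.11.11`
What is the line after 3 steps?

.1.11..111

.11..1..11
.1..11.111
.1.11..111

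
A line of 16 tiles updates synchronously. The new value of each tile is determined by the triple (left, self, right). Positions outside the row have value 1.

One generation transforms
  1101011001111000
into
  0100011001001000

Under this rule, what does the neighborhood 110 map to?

1

At position 1 the neighborhood is 110; the next row has 1 there.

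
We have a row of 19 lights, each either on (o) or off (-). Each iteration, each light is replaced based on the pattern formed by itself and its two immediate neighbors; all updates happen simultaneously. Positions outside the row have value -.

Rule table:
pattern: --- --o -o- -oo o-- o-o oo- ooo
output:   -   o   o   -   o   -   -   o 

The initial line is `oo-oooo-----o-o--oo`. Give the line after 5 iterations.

iteration 1: ----oo-o---oo-ooo--
iteration 2: ---o---oo-o----o-o-
iteration 3: --ooo-o---oo--oo-oo
iteration 4: -o-o--oo-o--oo-----
iteration 5: oo-ooo---ooo--o----

oo-ooo---ooo--o----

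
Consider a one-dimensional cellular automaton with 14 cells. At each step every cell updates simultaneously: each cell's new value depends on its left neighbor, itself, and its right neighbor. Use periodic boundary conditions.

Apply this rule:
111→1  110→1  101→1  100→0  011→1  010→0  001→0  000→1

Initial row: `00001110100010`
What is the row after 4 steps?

11111111111001

step 1: 11101111001000
step 2: 11111111000010
step 3: 11111111011001
step 4: 11111111111001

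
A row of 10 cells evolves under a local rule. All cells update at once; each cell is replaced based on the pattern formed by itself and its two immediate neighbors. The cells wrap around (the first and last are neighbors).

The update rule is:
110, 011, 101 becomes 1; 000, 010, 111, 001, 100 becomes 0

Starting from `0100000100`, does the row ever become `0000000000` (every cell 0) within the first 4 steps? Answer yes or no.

yes

step 1: 0000000000
all cells are 0 at step 1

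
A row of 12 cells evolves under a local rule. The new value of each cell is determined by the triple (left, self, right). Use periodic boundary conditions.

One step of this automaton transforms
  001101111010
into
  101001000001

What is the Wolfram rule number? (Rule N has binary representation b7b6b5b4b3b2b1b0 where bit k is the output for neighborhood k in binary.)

25

position 6: 111 → 0  (bit 7 = 0)
position 3: 110 → 0  (bit 6 = 0)
position 4: 101 → 0  (bit 5 = 0)
position 11: 100 → 1  (bit 4 = 1)
position 2: 011 → 1  (bit 3 = 1)
position 10: 010 → 0  (bit 2 = 0)
position 1: 001 → 0  (bit 1 = 0)
position 0: 000 → 1  (bit 0 = 1)
bits b7..b0 = 00011001 = 25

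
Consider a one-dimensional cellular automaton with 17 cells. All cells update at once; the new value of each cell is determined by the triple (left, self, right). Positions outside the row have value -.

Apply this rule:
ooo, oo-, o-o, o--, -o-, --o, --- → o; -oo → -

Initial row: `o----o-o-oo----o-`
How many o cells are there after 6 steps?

ooooooooo-ooooooo
-ooooooooo-oooooo
o-ooooooooo-ooooo
oo-ooooooooo-oooo
-oo-ooooooooo-ooo
o-oo-ooooooooo-oo
count of o: 14

14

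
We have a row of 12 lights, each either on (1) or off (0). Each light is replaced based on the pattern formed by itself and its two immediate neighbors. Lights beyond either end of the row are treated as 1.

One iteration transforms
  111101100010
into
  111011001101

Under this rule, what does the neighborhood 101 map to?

1

At position 4 the neighborhood is 101; the next row has 1 there.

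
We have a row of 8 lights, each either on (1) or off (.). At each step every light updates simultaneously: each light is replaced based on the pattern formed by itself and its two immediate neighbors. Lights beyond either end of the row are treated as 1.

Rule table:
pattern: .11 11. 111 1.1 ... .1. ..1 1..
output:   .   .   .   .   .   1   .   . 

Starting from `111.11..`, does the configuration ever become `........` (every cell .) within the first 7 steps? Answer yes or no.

........
all cells are . at step 1

yes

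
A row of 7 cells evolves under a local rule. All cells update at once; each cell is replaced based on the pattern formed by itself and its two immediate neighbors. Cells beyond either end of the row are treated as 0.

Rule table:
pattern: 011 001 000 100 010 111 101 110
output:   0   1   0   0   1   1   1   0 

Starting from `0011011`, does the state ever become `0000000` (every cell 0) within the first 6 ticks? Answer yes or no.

no

0100100
1101100
0010000
0110000
1000000
1000000
tick 6 is 1000000, still not uniform 0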